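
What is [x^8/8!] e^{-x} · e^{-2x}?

The EGF product rule gives c_8 = Σ_{k_1+k_2=8} C(8; k_1,k_2) · ∏ g_i(k_i), where e^{-x} gives (-1)^k; e^{-2x} gives (-2)^k.
g_1(k) for k = 0…8: 1, -1, 1, -1, 1, -1, 1, -1, 1.
g_2(k) for k = 0…8: 1, -2, 4, -8, 16, -32, 64, -128, 256.
c_8 = Σ_k C(8,k)·g_1(k)·g_2(8−k) = 1·1·256 + 8·(-1)·(-128) + 28·1·64 + 56·(-1)·(-32) + 70·1·16 + 56·(-1)·(-8) + 28·1·4 + 8·(-1)·(-2) + 1·1·1 = 256 + 1024 + 1792 + 1792 + 1120 + 448 + 112 + 16 + 1 = 6561.

6561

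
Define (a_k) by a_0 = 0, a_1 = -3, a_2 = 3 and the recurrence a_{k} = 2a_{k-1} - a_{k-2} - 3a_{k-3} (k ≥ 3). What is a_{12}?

2682

The ordinary generating function has denominator 1 - 2y + y^2 + 3y^3.
Iterating the recurrence: a_0,…,a_{12} = 0, -3, 3, 9, 24, 30, 9, -84, -267, -477, -435, 408, 2682.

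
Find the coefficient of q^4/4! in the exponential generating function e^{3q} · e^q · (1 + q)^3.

The EGF product rule gives c_4 = Σ_{k_1+k_2+k_3=4} C(4; k_1,k_2,k_3) · ∏ g_i(k_i), where e^{3q} gives (3)^k; e^q gives (1)^k; (1+q)^3 gives the falling factorial (3)_k.
g_1(k) for k = 0…4: 1, 3, 9, 27, 81.
g_2(k) for k = 0…4: 1, 1, 1, 1, 1.
g_3(k) for k = 0…4: 1, 3, 6, 6, 0.
First combine the last two factors: h(k) = Σ_j C(k,j)·g_2(j)·g_3(k−j) for k = 0…4: 1, 4, 13, 34, 73.
c_4 = Σ_k C(4,k)·g_1(k)·h(4−k) = 1·1·73 + 4·3·34 + 6·9·13 + 4·27·4 + 1·81·1 = 73 + 408 + 702 + 432 + 81 = 1696.

1696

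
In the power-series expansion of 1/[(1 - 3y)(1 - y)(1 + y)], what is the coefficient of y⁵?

The denominator gives the recurrence a_n = 3a_(n−1) + a_(n−2) − 3a_(n−3) for n ≥ 3; the numerator fixes a_0 = 1, a_1 = 3, a_2 = 10.
Iterating: 1, 3, 10, 30, 91, 273, so a_5 = 273.

273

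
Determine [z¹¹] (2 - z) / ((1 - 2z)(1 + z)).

2047

The denominator gives the recurrence a_n = a_(n−1) + 2a_(n−2) for n ≥ 2; the numerator fixes a_0 = 2, a_1 = 1.
Iterating: 2, 1, 5, 7, 17, 31, 65, 127, 257, 511, 1025, 2047, so a_11 = 2047.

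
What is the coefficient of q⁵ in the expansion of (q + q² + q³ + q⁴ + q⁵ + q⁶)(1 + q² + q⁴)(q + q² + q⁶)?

(q + q² + q³ + q⁴ + q⁵ + q⁶) has coefficients 0,1,1,1,1,1 for degrees 0…5.
(1 + q² + q⁴) has coefficients 1,0,1,0,1,0 for degrees 0…5.
Finally multiplying by (q + q² + q⁶), the product of all factors after the first has coefficients 0,1,1,1,1,1 for degrees 0…5.
[q⁵] = 1·1 + 1·1 + 1·1 + 1·1 + 1·0 = 4.

4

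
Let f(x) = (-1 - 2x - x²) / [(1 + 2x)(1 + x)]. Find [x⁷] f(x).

The denominator gives the recurrence a_n = −3a_(n−1) − 2a_(n−2) for n ≥ 3; the numerator fixes a_0 = -1, a_1 = 1, a_2 = -2.
Iterating: -1, 1, -2, 4, -8, 16, -32, 64, so a_7 = 64.

64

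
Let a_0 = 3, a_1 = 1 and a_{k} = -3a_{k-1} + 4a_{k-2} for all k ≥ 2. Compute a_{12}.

6710889

The ordinary generating function has denominator 1 + 3z - 4z^2.
Iterating the recurrence: a_0,…,a_{12} = 3, 1, 9, -23, 105, -407, 1641, -6551, 26217, -104855, 419433, -1677719, 6710889.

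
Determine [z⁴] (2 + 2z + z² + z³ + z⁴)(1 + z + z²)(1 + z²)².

15

(2 + 2z + z² + z³ + z⁴) has coefficients 2,2,1,1,1 for degrees 0…4.
(1 + z + z²) has coefficients 1,1,1,0,0 for degrees 0…4.
Finally multiplying by (1 + z²)², the product of all factors after the first has coefficients 1,1,3,2,3 for degrees 0…4.
[z⁴] = 2·3 + 2·2 + 1·3 + 1·1 + 1·1 = 15.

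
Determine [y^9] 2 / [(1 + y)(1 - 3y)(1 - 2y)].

87208

The denominator gives the recurrence a_n = 4a_(n−1) − a_(n−2) − 6a_(n−3) for n ≥ 3; the numerator fixes a_0 = 2, a_1 = 8, a_2 = 30.
Iterating: 2, 8, 30, 100, 322, 1008, 3110, 9500, 28842, 87208, so a_9 = 87208.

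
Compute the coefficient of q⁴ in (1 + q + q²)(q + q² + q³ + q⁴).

(1 + q + q²) has coefficients 1,1,1 for degrees 0…2.
(q + q² + q³ + q⁴) has coefficients 0,1,1,1,1 for degrees 0…4.
[q⁴] = 1·1 + 1·1 + 1·1 = 3.

3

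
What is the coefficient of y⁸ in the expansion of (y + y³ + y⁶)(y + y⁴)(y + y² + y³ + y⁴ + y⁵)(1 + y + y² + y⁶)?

(y + y³ + y⁶) has coefficients 0,1,0,1,0,0,1 for degrees 0…6.
(y + y⁴) has coefficients 0,1,0,0,1,0,0,0,0 for degrees 0…8.
Multiplying by (y + y² + y³ + y⁴ + y⁵) gives running coefficients 0,0,1,1,1,2,2,1,1 for degrees 0…8.
Finally multiplying by (1 + y + y² + y⁶), the product of all factors after the first has coefficients 0,0,1,2,3,4,5,5,5 for degrees 0…8.
[y⁸] = 1·5 + 1·4 + 1·1 = 10.

10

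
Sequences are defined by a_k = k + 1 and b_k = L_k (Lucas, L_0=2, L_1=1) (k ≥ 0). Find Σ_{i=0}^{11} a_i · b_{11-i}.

1348

This is [x^11] in the product of the two ordinary generating functions.
Σ = 1·199 + 2·123 + 3·76 + 4·47 + 5·29 + 6·18 + 7·11 + 8·7 + 9·4 + 10·3 + 11·1 + 12·2 = 1348.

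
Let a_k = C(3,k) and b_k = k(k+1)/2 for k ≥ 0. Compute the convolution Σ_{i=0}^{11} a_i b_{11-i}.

The convolution is the x^11 coefficient of A(x)B(x).
Σ = 1·66 + 3·55 + 3·45 + 1·36 + 0·28 + 0·21 + 0·15 + 0·10 + 0·6 + 0·3 + 0·1 + 0·0 = 402.

402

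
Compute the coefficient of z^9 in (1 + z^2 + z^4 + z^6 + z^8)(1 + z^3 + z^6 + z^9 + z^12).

(1 + z^2 + z^4 + z^6 + z^8) has coefficients 1,0,1,0,1,0,1,0,1 for degrees 0…8.
(1 + z^3 + z^6 + z^9 + z^12) has coefficients 1,0,0,1,0,0,1,0,0,1 for degrees 0…9.
[z^9] = 1·1 + 1·0 + 1·0 + 1·1 + 1·0 = 2.

2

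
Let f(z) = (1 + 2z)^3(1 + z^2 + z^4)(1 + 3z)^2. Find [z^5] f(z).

(1 + 2z)^3 has coefficients 1,6,12,8 for degrees 0…3.
(1 + z^2 + z^4) has coefficients 1,0,1,0,1,0 for degrees 0…5.
Finally multiplying by (1 + 3z)^2, the product of all factors after the first has coefficients 1,6,10,6,10,6 for degrees 0…5.
[z^5] = 1·6 + 6·10 + 12·6 + 8·10 = 218.

218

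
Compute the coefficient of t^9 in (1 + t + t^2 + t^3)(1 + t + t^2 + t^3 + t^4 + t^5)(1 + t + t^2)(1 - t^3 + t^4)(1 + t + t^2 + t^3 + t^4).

(1 + t + t^2 + t^3) has coefficients 1,1,1,1 for degrees 0…3.
(1 + t + t^2 + t^3 + t^4 + t^5) has coefficients 1,1,1,1,1,1,0,0,0,0 for degrees 0…9.
Multiplying by (1 + t + t^2) gives running coefficients 1,2,3,3,3,3,2,1,0,0 for degrees 0…9.
Multiplying by (1 - t^3 + t^4) gives running coefficients 1,2,3,2,2,2,2,1,0,1 for degrees 0…9.
Finally multiplying by (1 + t + t^2 + t^3 + t^4), the product of all factors after the first has coefficients 1,3,6,8,10,11,11,9,7,6 for degrees 0…9.
[t^9] = 1·6 + 1·7 + 1·9 + 1·11 = 33.

33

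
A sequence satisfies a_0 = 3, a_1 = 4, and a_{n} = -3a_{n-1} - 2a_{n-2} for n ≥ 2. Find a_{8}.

The ordinary generating function has denominator 1 + 3z + 2z^2.
Iterating the recurrence: a_0,…,a_{8} = 3, 4, -18, 46, -102, 214, -438, 886, -1782.

-1782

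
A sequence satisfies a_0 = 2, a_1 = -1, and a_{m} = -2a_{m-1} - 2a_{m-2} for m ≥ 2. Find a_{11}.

The ordinary generating function has denominator 1 + 2z + 2z^2.
Iterating the recurrence: a_0,…,a_{11} = 2, -1, -2, 6, -8, 4, 8, -24, 32, -16, -32, 96.

96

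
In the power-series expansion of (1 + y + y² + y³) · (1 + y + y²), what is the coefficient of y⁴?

(1 + y + y² + y³) has coefficients 1,1,1,1 for degrees 0…3.
(1 + y + y²) has coefficients 1,1,1,0,0 for degrees 0…4.
[y⁴] = 1·0 + 1·0 + 1·1 + 1·1 = 2.

2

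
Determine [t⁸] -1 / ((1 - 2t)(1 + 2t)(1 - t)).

-341

Partial fractions give a closed form: a_n = (-1)·2^n + (-1/3)·(-2)^n + (1/3)·1^n.
At n = 8: a_8 = -341.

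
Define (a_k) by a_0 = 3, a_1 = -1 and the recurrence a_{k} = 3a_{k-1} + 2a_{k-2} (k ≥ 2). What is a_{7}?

1207

The ordinary generating function has denominator 1 - 3x - 2x^2.
Iterating the recurrence: a_0,…,a_{7} = 3, -1, 3, 7, 27, 95, 339, 1207.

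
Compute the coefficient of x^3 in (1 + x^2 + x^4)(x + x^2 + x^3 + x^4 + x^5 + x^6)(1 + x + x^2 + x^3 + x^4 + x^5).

4

(1 + x^2 + x^4) has coefficients 1,0,1,0 for degrees 0…3.
(x + x^2 + x^3 + x^4 + x^5 + x^6) has coefficients 0,1,1,1 for degrees 0…3.
Finally multiplying by (1 + x + x^2 + x^3 + x^4 + x^5), the product of all factors after the first has coefficients 0,1,2,3 for degrees 0…3.
[x^3] = 1·3 + 1·1 = 4.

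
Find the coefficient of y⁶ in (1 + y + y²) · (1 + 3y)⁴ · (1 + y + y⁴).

(1 + y + y²) has coefficients 1,1,1 for degrees 0…2.
(1 + 3y)⁴ has coefficients 1,12,54,108,81,0,0 for degrees 0…6.
Finally multiplying by (1 + y + y⁴), the product of all factors after the first has coefficients 1,13,66,162,190,93,54 for degrees 0…6.
[y⁶] = 1·54 + 1·93 + 1·190 = 337.

337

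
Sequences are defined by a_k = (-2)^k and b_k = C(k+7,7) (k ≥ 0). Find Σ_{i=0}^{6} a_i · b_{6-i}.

876

This is [x^6] in the product of the two ordinary generating functions.
Σ = 1·1716 − 2·792 + 4·330 − 8·120 + 16·36 − 32·8 + 64·1 = 876.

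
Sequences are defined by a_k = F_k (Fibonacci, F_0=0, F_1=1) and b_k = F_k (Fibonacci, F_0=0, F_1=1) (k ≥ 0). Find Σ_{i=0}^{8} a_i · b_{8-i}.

This is [x^8] in the product of the two ordinary generating functions.
Σ = 0·21 + 1·13 + 1·8 + 2·5 + 3·3 + 5·2 + 8·1 + 13·1 + 21·0 = 71.

71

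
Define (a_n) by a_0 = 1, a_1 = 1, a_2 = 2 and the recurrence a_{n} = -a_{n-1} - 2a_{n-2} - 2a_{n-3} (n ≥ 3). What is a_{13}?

148

The ordinary generating function has denominator 1 + z + 2z^2 + 2z^3.
Iterating the recurrence: a_0,…,a_{13} = 1, 1, 2, -6, 0, 8, 4, -20, -4, 36, 12, -76, -20, 148.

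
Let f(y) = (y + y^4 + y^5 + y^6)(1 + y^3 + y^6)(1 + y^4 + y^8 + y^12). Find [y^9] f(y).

3

(y + y^4 + y^5 + y^6) has coefficients 0,1,0,0,1,1,1 for degrees 0…6.
(1 + y^3 + y^6) has coefficients 1,0,0,1,0,0,1,0,0,0 for degrees 0…9.
Finally multiplying by (1 + y^4 + y^8 + y^12), the product of all factors after the first has coefficients 1,0,0,1,1,0,1,1,1,0 for degrees 0…9.
[y^9] = 1·1 + 1·0 + 1·1 + 1·1 = 3.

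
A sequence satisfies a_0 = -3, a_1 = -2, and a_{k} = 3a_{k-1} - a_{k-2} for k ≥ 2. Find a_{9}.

-2207

The ordinary generating function has denominator 1 - 3x + x^2.
Iterating the recurrence: a_0,…,a_{9} = -3, -2, -3, -7, -18, -47, -123, -322, -843, -2207.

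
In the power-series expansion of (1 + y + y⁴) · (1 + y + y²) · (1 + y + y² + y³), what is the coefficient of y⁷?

3

(1 + y + y⁴) has coefficients 1,1,0,0,1 for degrees 0…4.
(1 + y + y²) has coefficients 1,1,1,0,0,0,0,0 for degrees 0…7.
Finally multiplying by (1 + y + y² + y³), the product of all factors after the first has coefficients 1,2,3,3,2,1,0,0 for degrees 0…7.
[y⁷] = 1·0 + 1·0 + 1·3 = 3.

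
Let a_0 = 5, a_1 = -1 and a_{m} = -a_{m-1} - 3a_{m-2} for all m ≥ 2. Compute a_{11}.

The ordinary generating function has denominator 1 + y + 3y^2.
Iterating the recurrence: a_0,…,a_{11} = 5, -1, -14, 17, 25, -76, 1, 227, -230, -451, 1141, 212.

212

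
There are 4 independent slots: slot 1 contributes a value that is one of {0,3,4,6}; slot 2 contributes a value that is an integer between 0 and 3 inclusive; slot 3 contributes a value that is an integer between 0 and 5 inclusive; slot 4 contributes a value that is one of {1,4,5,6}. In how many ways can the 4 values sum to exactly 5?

10

The generating function for the choices is (1 + t^3 + t^4 + t^6)·(1 + t + t^2 + t^3)·(1 + t + t^2 + t^3 + t^4 + t^5)·(t + t^4 + t^5 + t^6); the count is [t^5].
(1 + t^3 + t^4 + t^6) has coefficients 1,0,0,1,1,0 for degrees 0…5.
(1 + t + t^2 + t^3) has coefficients 1,1,1,1,0,0 for degrees 0…5.
Multiplying by (1 + t + t^2 + t^3 + t^4 + t^5) gives running coefficients 1,2,3,4,4,4 for degrees 0…5.
Finally multiplying by (t + t^4 + t^5 + t^6), the product of all factors after the first has coefficients 0,1,2,3,5,7 for degrees 0…5.
[t^5] = 1·7 + 1·2 + 1·1 = 10.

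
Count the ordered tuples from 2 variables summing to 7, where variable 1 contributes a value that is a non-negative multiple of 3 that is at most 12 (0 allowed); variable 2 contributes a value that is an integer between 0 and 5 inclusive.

2

The generating function for the choices is (1 + y³ + y⁶ + y⁹ + y¹²)·(1 + y + y² + y³ + y⁴ + y⁵); the count is [y⁷].
(1 + y³ + y⁶ + y⁹ + y¹²) has coefficients 1,0,0,1,0,0,1,0 for degrees 0…7.
(1 + y + y² + y³ + y⁴ + y⁵) has coefficients 1,1,1,1,1,1,0,0 for degrees 0…7.
[y⁷] = 1·0 + 1·1 + 1·1 = 2.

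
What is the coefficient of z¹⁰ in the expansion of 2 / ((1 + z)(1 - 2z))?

1366

The denominator gives the recurrence a_n = a_(n−1) + 2a_(n−2) for n ≥ 2; the numerator fixes a_0 = 2, a_1 = 2.
Iterating: 2, 2, 6, 10, 22, 42, 86, 170, 342, 682, 1366, so a_10 = 1366.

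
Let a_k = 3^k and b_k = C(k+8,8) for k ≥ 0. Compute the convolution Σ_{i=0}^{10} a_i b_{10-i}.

Write out a_i and b_{10-i} for i = 0,…,10 and sum the products.
Σ = 1·43758 + 3·24310 + 9·12870 + 27·6435 + 81·3003 + 243·1287 + 729·495 + 2187·165 + 6561·45 + 19683·9 + 59049·1 = 2215398.

2215398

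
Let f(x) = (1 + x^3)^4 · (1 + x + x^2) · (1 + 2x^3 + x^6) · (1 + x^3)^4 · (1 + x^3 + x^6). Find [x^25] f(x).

(1 + x^3)^4 has coefficients 1,0,0,4,0,0,6,0,0,4,0,0,1 for degrees 0…12.
(1 + x + x^2) has coefficients 1,1,1,0,0,0,0,0,0,0,0,0,0,0,0,0,0,0,0,0,0,0,0,0,0,0 for degrees 0…25.
Multiplying by (1 + 2x^3 + x^6) gives running coefficients 1,1,1,2,2,2,1,1,1,0,0,0,0,0,0,0,0,0,0,0,0,0,0,0,0,0 for degrees 0…25.
Multiplying by (1 + x^3)^4 gives running coefficients 1,1,1,6,6,6,15,15,15,20,20,20,15,15,15,6,6,6,1,1,1,0,0,0,0,0 for degrees 0…25.
Finally multiplying by (1 + x^3 + x^6), the product of all factors after the first has coefficients 1,1,1,7,7,7,22,22,22,41,41,41,50,50,50,41,41,41,22,22,22,7,7,7,1,1 for degrees 0…25.
[x^25] = 1·1 + 4·7 + 6·22 + 4·41 + 1·50 = 375.

375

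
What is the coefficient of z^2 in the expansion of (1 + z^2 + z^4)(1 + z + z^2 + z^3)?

2

(1 + z^2 + z^4) has coefficients 1,0,1 for degrees 0…2.
(1 + z + z^2 + z^3) has coefficients 1,1,1 for degrees 0…2.
[z^2] = 1·1 + 1·1 = 2.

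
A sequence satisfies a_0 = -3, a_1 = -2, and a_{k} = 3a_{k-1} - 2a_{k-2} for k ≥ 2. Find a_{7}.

The ordinary generating function has denominator 1 - 3y + 2y^2.
Iterating the recurrence: a_0,…,a_{7} = -3, -2, 0, 4, 12, 28, 60, 124.

124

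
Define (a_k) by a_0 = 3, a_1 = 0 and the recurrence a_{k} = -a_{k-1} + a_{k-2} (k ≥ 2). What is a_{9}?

-63

The ordinary generating function has denominator 1 + y - y^2.
Iterating the recurrence: a_0,…,a_{9} = 3, 0, 3, -3, 6, -9, 15, -24, 39, -63.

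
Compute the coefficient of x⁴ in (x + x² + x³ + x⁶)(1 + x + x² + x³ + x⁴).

3

(x + x² + x³ + x⁶) has coefficients 0,1,1,1,0 for degrees 0…4.
(1 + x + x² + x³ + x⁴) has coefficients 1,1,1,1,1 for degrees 0…4.
[x⁴] = 1·1 + 1·1 + 1·1 = 3.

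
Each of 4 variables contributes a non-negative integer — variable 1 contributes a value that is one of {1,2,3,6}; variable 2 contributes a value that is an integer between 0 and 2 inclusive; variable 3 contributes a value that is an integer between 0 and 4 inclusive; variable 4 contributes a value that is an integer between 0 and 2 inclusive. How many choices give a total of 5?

The generating function for the choices is (z + z^2 + z^3 + z^6)·(1 + z + z^2)·(1 + z + z^2 + z^3 + z^4)·(1 + z + z^2); the count is [z^5].
(z + z^2 + z^3 + z^6) has coefficients 0,1,1,1,0,0 for degrees 0…5.
(1 + z + z^2) has coefficients 1,1,1,0,0,0 for degrees 0…5.
Multiplying by (1 + z + z^2 + z^3 + z^4) gives running coefficients 1,2,3,3,3,2 for degrees 0…5.
Finally multiplying by (1 + z + z^2), the product of all factors after the first has coefficients 1,3,6,8,9,8 for degrees 0…5.
[z^5] = 1·9 + 1·8 + 1·6 = 23.

23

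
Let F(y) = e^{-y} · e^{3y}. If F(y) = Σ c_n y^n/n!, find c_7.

The EGF product rule gives c_7 = Σ_{k_1+k_2=7} C(7; k_1,k_2) · ∏ g_i(k_i), where e^{-y} gives (-1)^k; e^{3y} gives (3)^k.
g_1(k) for k = 0…7: 1, -1, 1, -1, 1, -1, 1, -1.
g_2(k) for k = 0…7: 1, 3, 9, 27, 81, 243, 729, 2187.
c_7 = Σ_k C(7,k)·g_1(k)·g_2(7−k) = 1·1·2187 + 7·(-1)·729 + 21·1·243 + 35·(-1)·81 + 35·1·27 + 21·(-1)·9 + 7·1·3 + 1·(-1)·1 = 2187 − 5103 + 5103 − 2835 + 945 − 189 + 21 − 1 = 128.

128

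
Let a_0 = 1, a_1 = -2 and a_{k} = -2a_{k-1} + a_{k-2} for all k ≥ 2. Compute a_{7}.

-408

The ordinary generating function has denominator 1 + 2t - t^2.
Iterating the recurrence: a_0,…,a_{7} = 1, -2, 5, -12, 29, -70, 169, -408.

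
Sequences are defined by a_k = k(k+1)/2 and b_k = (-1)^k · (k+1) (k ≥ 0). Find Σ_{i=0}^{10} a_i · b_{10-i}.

15

This is [x^10] in the product of the two ordinary generating functions.
Σ = 0·11 + 1·(-10) + 3·9 + 6·(-8) + 10·7 + 15·(-6) + 21·5 + 28·(-4) + 36·3 + 45·(-2) + 55·1 = 15.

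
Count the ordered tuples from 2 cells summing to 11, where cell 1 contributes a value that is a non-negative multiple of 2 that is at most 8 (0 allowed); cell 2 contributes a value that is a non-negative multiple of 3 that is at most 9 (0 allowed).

2

The generating function for the choices is (1 + z² + z⁴ + z⁶ + z⁸)·(1 + z³ + z⁶ + z⁹); the count is [z¹¹].
(1 + z² + z⁴ + z⁶ + z⁸) has coefficients 1,0,1,0,1,0,1,0,1 for degrees 0…8.
(1 + z³ + z⁶ + z⁹) has coefficients 1,0,0,1,0,0,1,0,0,1,0,0 for degrees 0…11.
[z¹¹] = 1·0 + 1·1 + 1·0 + 1·0 + 1·1 = 2.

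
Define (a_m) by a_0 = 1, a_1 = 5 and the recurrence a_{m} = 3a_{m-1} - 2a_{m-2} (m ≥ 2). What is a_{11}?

The ordinary generating function has denominator 1 - 3t + 2t^2.
Iterating the recurrence: a_0,…,a_{11} = 1, 5, 13, 29, 61, 125, 253, 509, 1021, 2045, 4093, 8189.

8189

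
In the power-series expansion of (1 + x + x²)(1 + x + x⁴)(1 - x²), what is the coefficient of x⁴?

(1 + x + x²) has coefficients 1,1,1 for degrees 0…2.
(1 + x + x⁴) has coefficients 1,1,0,0,1 for degrees 0…4.
Finally multiplying by (1 - x²), the product of all factors after the first has coefficients 1,1,-1,-1,1 for degrees 0…4.
[x⁴] = 1·1 + 1·(-1) + 1·(-1) = -1.

-1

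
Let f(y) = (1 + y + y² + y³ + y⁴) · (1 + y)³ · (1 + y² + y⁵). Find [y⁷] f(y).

(1 + y + y² + y³ + y⁴) has coefficients 1,1,1,1,1 for degrees 0…4.
(1 + y)³ has coefficients 1,3,3,1,0,0,0,0 for degrees 0…7.
Finally multiplying by (1 + y² + y⁵), the product of all factors after the first has coefficients 1,3,4,4,3,2,3,3 for degrees 0…7.
[y⁷] = 1·3 + 1·3 + 1·2 + 1·3 + 1·4 = 15.

15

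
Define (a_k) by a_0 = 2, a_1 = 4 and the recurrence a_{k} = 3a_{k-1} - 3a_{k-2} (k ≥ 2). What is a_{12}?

The ordinary generating function has denominator 1 - 3x + 3x^2.
Iterating the recurrence: a_0,…,a_{12} = 2, 4, 6, 6, 0, -18, -54, -108, -162, -162, 0, 486, 1458.

1458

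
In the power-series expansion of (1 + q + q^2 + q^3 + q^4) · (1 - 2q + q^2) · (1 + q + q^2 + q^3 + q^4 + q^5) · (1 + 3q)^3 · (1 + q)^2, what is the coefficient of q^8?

(1 + q + q^2 + q^3 + q^4) has coefficients 1,1,1,1,1 for degrees 0…4.
(1 - 2q + q^2) has coefficients 1,-2,1,0,0,0,0,0,0 for degrees 0…8.
Multiplying by (1 + q + q^2 + q^3 + q^4 + q^5) gives running coefficients 1,-1,0,0,0,0,-1,1,0 for degrees 0…8.
Multiplying by (1 + 3q)^3 gives running coefficients 1,8,18,0,-27,0,-1,-8,-18 for degrees 0…8.
Finally multiplying by (1 + q)^2, the product of all factors after the first has coefficients 1,10,35,44,-9,-54,-28,-10,-35 for degrees 0…8.
[q^8] = 1·(-35) + 1·(-10) + 1·(-28) + 1·(-54) + 1·(-9) = -136.

-136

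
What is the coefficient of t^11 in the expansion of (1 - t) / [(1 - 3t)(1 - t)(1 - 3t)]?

The denominator gives the recurrence a_n = 7a_(n−1) − 15a_(n−2) + 9a_(n−3) for n ≥ 3; the numerator fixes a_0 = 1, a_1 = 6, a_2 = 27.
Iterating: 1, 6, 27, 108, 405, 1458, 5103, 17496, 59049, 196830, 649539, 2125764, so a_11 = 2125764.

2125764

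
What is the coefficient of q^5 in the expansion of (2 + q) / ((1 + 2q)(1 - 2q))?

16

Partial fractions give a closed form: a_n = (3/4)·(-2)^n + (5/4)·2^n.
At n = 5: a_5 = 16.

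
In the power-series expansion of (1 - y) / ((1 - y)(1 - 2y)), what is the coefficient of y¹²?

The denominator gives the recurrence a_n = 3a_(n−1) − 2a_(n−2) for n ≥ 2; the numerator fixes a_0 = 1, a_1 = 2.
Iterating: 1, 2, 4, 8, 16, 32, 64, 128, 256, 512, 1024, 2048, 4096, so a_12 = 4096.

4096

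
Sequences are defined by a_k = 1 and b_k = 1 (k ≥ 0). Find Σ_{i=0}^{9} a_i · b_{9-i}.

This is [x^9] in the product of the two ordinary generating functions.
Σ = 1·1 + 1·1 + 1·1 + 1·1 + 1·1 + 1·1 + 1·1 + 1·1 + 1·1 + 1·1 = 10.

10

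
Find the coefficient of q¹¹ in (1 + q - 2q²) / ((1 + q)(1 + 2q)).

The denominator gives the recurrence a_n = −3a_(n−1) − 2a_(n−2) for n ≥ 3; the numerator fixes a_0 = 1, a_1 = -2, a_2 = 2.
Iterating: 1, -2, 2, -2, 2, -2, 2, -2, 2, -2, 2, -2, so a_11 = -2.

-2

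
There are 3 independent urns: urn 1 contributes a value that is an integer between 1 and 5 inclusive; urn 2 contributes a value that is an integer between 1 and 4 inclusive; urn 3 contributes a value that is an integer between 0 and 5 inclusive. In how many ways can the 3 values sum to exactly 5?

10

The generating function for the choices is (q + q^2 + q^3 + q^4 + q^5)·(q + q^2 + q^3 + q^4)·(1 + q + q^2 + q^3 + q^4 + q^5); the count is [q^5].
(q + q^2 + q^3 + q^4 + q^5) has coefficients 0,1,1,1,1,1 for degrees 0…5.
(q + q^2 + q^3 + q^4) has coefficients 0,1,1,1,1,0 for degrees 0…5.
Finally multiplying by (1 + q + q^2 + q^3 + q^4 + q^5), the product of all factors after the first has coefficients 0,1,2,3,4,4 for degrees 0…5.
[q^5] = 1·4 + 1·3 + 1·2 + 1·1 + 1·0 = 10.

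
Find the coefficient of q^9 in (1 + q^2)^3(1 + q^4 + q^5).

3

(1 + q^2)^3 has coefficients 1,0,3,0,3,0,1 for degrees 0…6.
(1 + q^4 + q^5) has coefficients 1,0,0,0,1,1,0,0,0,0 for degrees 0…9.
[q^9] = 1·0 + 3·0 + 3·1 + 1·0 = 3.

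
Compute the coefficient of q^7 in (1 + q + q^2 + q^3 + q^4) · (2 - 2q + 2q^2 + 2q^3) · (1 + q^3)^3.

14

(1 + q + q^2 + q^3 + q^4) has coefficients 1,1,1,1,1 for degrees 0…4.
(2 - 2q + 2q^2 + 2q^3) has coefficients 2,-2,2,2,0,0,0,0 for degrees 0…7.
Finally multiplying by (1 + q^3)^3, the product of all factors after the first has coefficients 2,-2,2,8,-6,6,12,-6 for degrees 0…7.
[q^7] = 1·(-6) + 1·12 + 1·6 + 1·(-6) + 1·8 = 14.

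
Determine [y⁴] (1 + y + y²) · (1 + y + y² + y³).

(1 + y + y²) has coefficients 1,1,1 for degrees 0…2.
(1 + y + y² + y³) has coefficients 1,1,1,1,0 for degrees 0…4.
[y⁴] = 1·0 + 1·1 + 1·1 = 2.

2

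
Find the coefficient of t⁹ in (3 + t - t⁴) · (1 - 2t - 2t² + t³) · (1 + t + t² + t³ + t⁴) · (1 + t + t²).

(3 + t - t⁴) has coefficients 3,1,0,0,-1 for degrees 0…4.
(1 - 2t - 2t² + t³) has coefficients 1,-2,-2,1,0,0,0,0,0,0 for degrees 0…9.
Multiplying by (1 + t + t² + t³ + t⁴) gives running coefficients 1,-1,-3,-2,-2,-3,-1,1,0,0 for degrees 0…9.
Finally multiplying by (1 + t + t²), the product of all factors after the first has coefficients 1,0,-3,-6,-7,-7,-6,-3,0,1 for degrees 0…9.
[t⁹] = 3·1 + 1·0 − 1·(-7) = 10.

10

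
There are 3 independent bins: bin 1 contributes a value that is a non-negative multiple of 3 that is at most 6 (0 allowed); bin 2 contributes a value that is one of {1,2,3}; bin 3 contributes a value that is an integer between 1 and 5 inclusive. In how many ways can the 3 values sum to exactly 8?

The generating function for the choices is (1 + t^3 + t^6)·(t + t^2 + t^3)·(t + t^2 + t^3 + t^4 + t^5); the count is [t^8].
(1 + t^3 + t^6) has coefficients 1,0,0,1,0,0,1 for degrees 0…6.
(t + t^2 + t^3) has coefficients 0,1,1,1,0,0,0,0,0 for degrees 0…8.
Finally multiplying by (t + t^2 + t^3 + t^4 + t^5), the product of all factors after the first has coefficients 0,0,1,2,3,3,3,2,1 for degrees 0…8.
[t^8] = 1·1 + 1·3 + 1·1 = 5.

5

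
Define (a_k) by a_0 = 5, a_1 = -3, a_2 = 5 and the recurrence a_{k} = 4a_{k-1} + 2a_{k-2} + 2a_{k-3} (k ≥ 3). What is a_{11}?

4001304

The ordinary generating function has denominator 1 - 4t - 2t^2 - 2t^3.
Iterating the recurrence: a_0,…,a_{11} = 5, -3, 5, 24, 100, 458, 2080, 9436, 42820, 194312, 881760, 4001304.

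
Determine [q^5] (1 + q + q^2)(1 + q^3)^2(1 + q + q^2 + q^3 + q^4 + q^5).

(1 + q + q^2) has coefficients 1,1,1 for degrees 0…2.
(1 + q^3)^2 has coefficients 1,0,0,2,0,0 for degrees 0…5.
Finally multiplying by (1 + q + q^2 + q^3 + q^4 + q^5), the product of all factors after the first has coefficients 1,1,1,3,3,3 for degrees 0…5.
[q^5] = 1·3 + 1·3 + 1·3 = 9.

9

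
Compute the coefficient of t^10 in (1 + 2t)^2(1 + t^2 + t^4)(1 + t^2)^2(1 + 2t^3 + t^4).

(1 + 2t)^2 has coefficients 1,4,4 for degrees 0…2.
(1 + t^2 + t^4) has coefficients 1,0,1,0,1,0,0,0,0,0,0 for degrees 0…10.
Multiplying by (1 + t^2)^2 gives running coefficients 1,0,3,0,4,0,3,0,1,0,0 for degrees 0…10.
Finally multiplying by (1 + 2t^3 + t^4), the product of all factors after the first has coefficients 1,0,3,2,5,6,6,8,5,6,3 for degrees 0…10.
[t^10] = 1·3 + 4·6 + 4·5 = 47.

47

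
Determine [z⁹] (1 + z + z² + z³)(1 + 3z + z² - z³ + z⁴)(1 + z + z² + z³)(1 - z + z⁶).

13

(1 + z + z² + z³) has coefficients 1,1,1,1 for degrees 0…3.
(1 + 3z + z² - z³ + z⁴) has coefficients 1,3,1,-1,1,0,0,0,0,0 for degrees 0…9.
Multiplying by (1 + z + z² + z³) gives running coefficients 1,4,5,4,4,1,0,1,0,0 for degrees 0…9.
Finally multiplying by (1 - z + z⁶), the product of all factors after the first has coefficients 1,3,1,-1,0,-3,0,5,4,4 for degrees 0…9.
[z⁹] = 1·4 + 1·4 + 1·5 + 1·0 = 13.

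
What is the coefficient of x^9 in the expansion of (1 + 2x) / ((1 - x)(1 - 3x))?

49206

The denominator gives the recurrence a_n = 4a_(n−1) − 3a_(n−2) for n ≥ 3; the numerator fixes a_0 = 1, a_1 = 6, a_2 = 21.
Iterating: 1, 6, 21, 66, 201, 606, 1821, 5466, 16401, 49206, so a_9 = 49206.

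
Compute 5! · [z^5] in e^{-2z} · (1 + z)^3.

-32

The EGF product rule gives c_5 = Σ_{k_1+k_2=5} C(5; k_1,k_2) · ∏ g_i(k_i), where e^{-2z} gives (-2)^k; (1+z)^3 gives the falling factorial (3)_k.
g_1(k) for k = 0…5: 1, -2, 4, -8, 16, -32.
g_2(k) for k = 0…5: 1, 3, 6, 6, 0, 0.
c_5 = Σ_k C(5,k)·g_1(k)·g_2(5−k) = 10·4·6 + 10·(-8)·6 + 5·16·3 + 1·(-32)·1 = 240 − 480 + 240 − 32 = -32.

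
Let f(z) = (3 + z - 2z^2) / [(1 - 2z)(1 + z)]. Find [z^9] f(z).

The denominator gives the recurrence a_n = a_(n−1) + 2a_(n−2) for n ≥ 3; the numerator fixes a_0 = 3, a_1 = 4, a_2 = 8.
Iterating: 3, 4, 8, 16, 32, 64, 128, 256, 512, 1024, so a_9 = 1024.

1024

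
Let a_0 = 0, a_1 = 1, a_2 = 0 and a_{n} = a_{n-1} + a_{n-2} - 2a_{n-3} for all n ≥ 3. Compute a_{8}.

-4

The ordinary generating function has denominator 1 - z - z^2 + 2z^3.
Iterating the recurrence: a_0,…,a_{8} = 0, 1, 0, 1, -1, 0, -3, -1, -4.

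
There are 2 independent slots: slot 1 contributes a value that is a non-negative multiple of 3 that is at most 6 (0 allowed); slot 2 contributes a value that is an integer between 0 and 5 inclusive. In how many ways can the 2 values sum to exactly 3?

2

The generating function for the choices is (1 + z³ + z⁶)·(1 + z + z² + z³ + z⁴ + z⁵); the count is [z³].
(1 + z³ + z⁶) has coefficients 1,0,0,1 for degrees 0…3.
(1 + z + z² + z³ + z⁴ + z⁵) has coefficients 1,1,1,1 for degrees 0…3.
[z³] = 1·1 + 1·1 = 2.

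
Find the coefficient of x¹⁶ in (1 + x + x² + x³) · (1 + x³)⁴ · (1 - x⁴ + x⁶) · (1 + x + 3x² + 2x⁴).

(1 + x + x² + x³) has coefficients 1,1,1,1 for degrees 0…3.
(1 + x³)⁴ has coefficients 1,0,0,4,0,0,6,0,0,4,0,0,1,0,0,0,0 for degrees 0…16.
Multiplying by (1 - x⁴ + x⁶) gives running coefficients 1,0,0,4,-1,0,7,-4,0,8,-6,0,7,-4,0,4,-1 for degrees 0…16.
Finally multiplying by (1 + x + 3x² + 2x⁴), the product of all factors after the first has coefficients 1,1,3,4,5,11,4,11,15,-4,16,10,-11,19,5,-8,17 for degrees 0…16.
[x¹⁶] = 1·17 + 1·(-8) + 1·5 + 1·19 = 33.

33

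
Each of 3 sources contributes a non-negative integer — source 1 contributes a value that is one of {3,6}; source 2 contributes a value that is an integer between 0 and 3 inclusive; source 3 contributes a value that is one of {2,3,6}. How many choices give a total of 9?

4

The generating function for the choices is (t^3 + t^6)·(1 + t + t^2 + t^3)·(t^2 + t^3 + t^6); the count is [t^9].
(t^3 + t^6) has coefficients 0,0,0,1,0,0,1 for degrees 0…6.
(1 + t + t^2 + t^3) has coefficients 1,1,1,1,0,0,0,0,0,0 for degrees 0…9.
Finally multiplying by (t^2 + t^3 + t^6), the product of all factors after the first has coefficients 0,0,1,2,2,2,2,1,1,1 for degrees 0…9.
[t^9] = 1·2 + 1·2 = 4.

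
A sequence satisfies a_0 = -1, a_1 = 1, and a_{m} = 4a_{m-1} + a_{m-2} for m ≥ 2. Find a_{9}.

The ordinary generating function has denominator 1 - 4q - q^2.
Iterating the recurrence: a_0,…,a_{9} = -1, 1, 3, 13, 55, 233, 987, 4181, 17711, 75025.

75025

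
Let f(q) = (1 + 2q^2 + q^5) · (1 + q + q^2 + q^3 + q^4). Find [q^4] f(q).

(1 + 2q^2 + q^5) has coefficients 1,0,2,0,0 for degrees 0…4.
(1 + q + q^2 + q^3 + q^4) has coefficients 1,1,1,1,1 for degrees 0…4.
[q^4] = 1·1 + 2·1 = 3.

3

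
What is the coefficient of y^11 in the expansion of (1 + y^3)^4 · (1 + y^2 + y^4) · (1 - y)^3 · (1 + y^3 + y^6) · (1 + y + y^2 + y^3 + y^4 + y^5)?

(1 + y^3)^4 has coefficients 1,0,0,4,0,0,6,0,0,4,0,0 for degrees 0…11.
(1 + y^2 + y^4) has coefficients 1,0,1,0,1,0,0,0,0,0,0,0 for degrees 0…11.
Multiplying by (1 - y)^3 gives running coefficients 1,-3,4,-4,4,-4,3,-1,0,0,0,0 for degrees 0…11.
Multiplying by (1 + y^3 + y^6) gives running coefficients 1,-3,4,-3,1,0,0,0,0,-1,3,-4 for degrees 0…11.
Finally multiplying by (1 + y + y^2 + y^3 + y^4 + y^5), the product of all factors after the first has coefficients 1,-2,2,-1,0,0,-1,2,-2,0,2,-2 for degrees 0…11.
[y^11] = 1·(-2) + 4·(-2) + 6·0 + 4·2 = -2.

-2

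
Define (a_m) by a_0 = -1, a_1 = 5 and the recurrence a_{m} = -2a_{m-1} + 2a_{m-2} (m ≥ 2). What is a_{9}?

14032

The ordinary generating function has denominator 1 + 2x - 2x^2.
Iterating the recurrence: a_0,…,a_{9} = -1, 5, -12, 34, -92, 252, -688, 1880, -5136, 14032.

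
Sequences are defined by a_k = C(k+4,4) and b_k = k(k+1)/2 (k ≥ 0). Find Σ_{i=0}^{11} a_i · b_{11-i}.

Write out a_i and b_{11-i} for i = 0,…,11 and sum the products.
Σ = 1·66 + 5·55 + 15·45 + 35·36 + 70·28 + 126·21 + 210·15 + 330·10 + 495·6 + 715·3 + 1001·1 + 1365·0 = 19448.

19448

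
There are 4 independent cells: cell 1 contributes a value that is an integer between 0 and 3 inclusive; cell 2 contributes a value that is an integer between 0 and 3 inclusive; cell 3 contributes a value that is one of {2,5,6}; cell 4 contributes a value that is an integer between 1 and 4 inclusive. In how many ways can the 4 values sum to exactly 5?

The generating function for the choices is (1 + x + x² + x³)·(1 + x + x² + x³)·(x² + x⁵ + x⁶)·(x + x² + x³ + x⁴); the count is [x⁵].
(1 + x + x² + x³) has coefficients 1,1,1,1 for degrees 0…3.
(1 + x + x² + x³) has coefficients 1,1,1,1,0,0 for degrees 0…5.
Multiplying by (x² + x⁵ + x⁶) gives running coefficients 0,0,1,1,1,2 for degrees 0…5.
Finally multiplying by (x + x² + x³ + x⁴), the product of all factors after the first has coefficients 0,0,0,1,2,3 for degrees 0…5.
[x⁵] = 1·3 + 1·2 + 1·1 + 1·0 = 6.

6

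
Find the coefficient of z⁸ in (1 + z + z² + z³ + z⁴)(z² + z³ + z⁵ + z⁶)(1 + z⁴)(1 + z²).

9

(1 + z + z² + z³ + z⁴) has coefficients 1,1,1,1,1 for degrees 0…4.
(z² + z³ + z⁵ + z⁶) has coefficients 0,0,1,1,0,1,1,0,0 for degrees 0…8.
Multiplying by (1 + z⁴) gives running coefficients 0,0,1,1,0,1,2,1,0 for degrees 0…8.
Finally multiplying by (1 + z²), the product of all factors after the first has coefficients 0,0,1,1,1,2,2,2,2 for degrees 0…8.
[z⁸] = 1·2 + 1·2 + 1·2 + 1·2 + 1·1 = 9.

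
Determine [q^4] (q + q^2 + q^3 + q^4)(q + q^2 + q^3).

3

(q + q^2 + q^3 + q^4) has coefficients 0,1,1,1,1 for degrees 0…4.
(q + q^2 + q^3) has coefficients 0,1,1,1,0 for degrees 0…4.
[q^4] = 1·1 + 1·1 + 1·1 + 1·0 = 3.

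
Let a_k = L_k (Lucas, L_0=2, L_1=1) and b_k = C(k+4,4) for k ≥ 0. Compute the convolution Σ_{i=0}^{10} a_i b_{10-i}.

11861

The convolution is the x^10 coefficient of A(x)B(x).
Σ = 2·1001 + 1·715 + 3·495 + 4·330 + 7·210 + 11·126 + 18·70 + 29·35 + 47·15 + 76·5 + 123·1 = 11861.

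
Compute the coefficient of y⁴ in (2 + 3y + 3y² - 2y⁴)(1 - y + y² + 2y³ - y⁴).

5

(2 + 3y + 3y² - 2y⁴) has coefficients 2,3,3,0,-2 for degrees 0…4.
(1 - y + y² + 2y³ - y⁴) has coefficients 1,-1,1,2,-1 for degrees 0…4.
[y⁴] = 2·(-1) + 3·2 + 3·1 − 2·1 = 5.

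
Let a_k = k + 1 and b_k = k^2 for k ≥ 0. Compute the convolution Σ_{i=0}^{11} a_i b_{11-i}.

1716

This is [x^11] in the product of the two ordinary generating functions.
Σ = 1·121 + 2·100 + 3·81 + 4·64 + 5·49 + 6·36 + 7·25 + 8·16 + 9·9 + 10·4 + 11·1 + 12·0 = 1716.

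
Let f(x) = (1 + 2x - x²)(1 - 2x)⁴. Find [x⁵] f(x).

64

(1 + 2x - x²) has coefficients 1,2,-1 for degrees 0…2.
(1 - 2x)⁴ has coefficients 1,-8,24,-32,16,0 for degrees 0…5.
[x⁵] = 1·0 + 2·16 − 1·(-32) = 64.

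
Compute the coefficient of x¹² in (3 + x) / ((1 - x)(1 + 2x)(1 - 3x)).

The denominator gives the recurrence a_n = 2a_(n−1) + 5a_(n−2) − 6a_(n−3) for n ≥ 3; the numerator fixes a_0 = 3, a_1 = 7, a_2 = 29.
Iterating: 3, 7, 29, 75, 253, 707, 2229, 6475, 19853, 58707, 177829, 530075, 1597053, so a_12 = 1597053.

1597053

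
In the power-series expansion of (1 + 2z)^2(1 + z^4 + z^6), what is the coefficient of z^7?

(1 + 2z)^2 has coefficients 1,4,4 for degrees 0…2.
(1 + z^4 + z^6) has coefficients 1,0,0,0,1,0,1,0 for degrees 0…7.
[z^7] = 1·0 + 4·1 + 4·0 = 4.

4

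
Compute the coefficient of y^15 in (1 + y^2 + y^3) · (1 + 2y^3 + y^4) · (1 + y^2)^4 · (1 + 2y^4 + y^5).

(1 + y^2 + y^3) has coefficients 1,0,1,1 for degrees 0…3.
(1 + 2y^3 + y^4) has coefficients 1,0,0,2,1,0,0,0,0,0,0,0,0,0,0,0 for degrees 0…15.
Multiplying by (1 + y^2)^4 gives running coefficients 1,0,4,2,7,8,8,12,7,8,4,2,1,0,0,0 for degrees 0…15.
Finally multiplying by (1 + 2y^4 + y^5), the product of all factors after the first has coefficients 1,0,4,2,9,9,16,20,23,31,28,34,27,23,16,8 for degrees 0…15.
[y^15] = 1·8 + 1·23 + 1·27 = 58.

58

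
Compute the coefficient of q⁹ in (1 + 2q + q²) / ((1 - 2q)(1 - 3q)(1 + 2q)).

61808

Partial fractions give a closed form: a_n = (-9/4)·2^n + (16/5)·3^n + (1/20)·(-2)^n.
At n = 9: a_9 = 61808.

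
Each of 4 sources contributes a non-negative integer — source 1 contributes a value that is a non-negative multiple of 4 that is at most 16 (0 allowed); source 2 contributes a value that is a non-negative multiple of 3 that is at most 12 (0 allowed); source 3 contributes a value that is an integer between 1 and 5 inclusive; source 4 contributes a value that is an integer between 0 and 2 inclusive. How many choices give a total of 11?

13

The generating function for the choices is (1 + t⁴ + t⁸ + t¹² + t¹⁶)·(1 + t³ + t⁶ + t⁹ + t¹²)·(t + t² + t³ + t⁴ + t⁵)·(1 + t + t²); the count is [t¹¹].
(1 + t⁴ + t⁸ + t¹² + t¹⁶) has coefficients 1,0,0,0,1,0,0,0,1,0,0,0 for degrees 0…11.
(1 + t³ + t⁶ + t⁹ + t¹²) has coefficients 1,0,0,1,0,0,1,0,0,1,0,0 for degrees 0…11.
Multiplying by (t + t² + t³ + t⁴ + t⁵) gives running coefficients 0,1,1,1,2,2,1,2,2,1,2,2 for degrees 0…11.
Finally multiplying by (1 + t + t²), the product of all factors after the first has coefficients 0,1,2,3,4,5,5,5,5,5,5,5 for degrees 0…11.
[t¹¹] = 1·5 + 1·5 + 1·3 = 13.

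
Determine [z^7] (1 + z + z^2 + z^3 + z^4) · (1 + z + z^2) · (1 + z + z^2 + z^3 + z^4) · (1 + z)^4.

(1 + z + z^2 + z^3 + z^4) has coefficients 1,1,1,1,1 for degrees 0…4.
(1 + z + z^2) has coefficients 1,1,1,0,0,0,0,0 for degrees 0…7.
Multiplying by (1 + z + z^2 + z^3 + z^4) gives running coefficients 1,2,3,3,3,2,1,0 for degrees 0…7.
Finally multiplying by (1 + z)^4, the product of all factors after the first has coefficients 1,6,17,31,42,46,42,31 for degrees 0…7.
[z^7] = 1·31 + 1·42 + 1·46 + 1·42 + 1·31 = 192.

192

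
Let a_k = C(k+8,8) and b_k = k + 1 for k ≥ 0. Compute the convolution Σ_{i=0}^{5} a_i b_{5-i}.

Write out a_i and b_{5-i} for i = 0,…,5 and sum the products.
Σ = 1·6 + 9·5 + 45·4 + 165·3 + 495·2 + 1287·1 = 3003.

3003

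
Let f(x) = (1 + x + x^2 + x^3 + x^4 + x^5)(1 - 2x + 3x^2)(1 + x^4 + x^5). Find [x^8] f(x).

4

(1 + x + x^2 + x^3 + x^4 + x^5) has coefficients 1,1,1,1,1,1 for degrees 0…5.
(1 - 2x + 3x^2) has coefficients 1,-2,3,0,0,0,0,0,0 for degrees 0…8.
Finally multiplying by (1 + x^4 + x^5), the product of all factors after the first has coefficients 1,-2,3,0,1,-1,1,3,0 for degrees 0…8.
[x^8] = 1·0 + 1·3 + 1·1 + 1·(-1) + 1·1 + 1·0 = 4.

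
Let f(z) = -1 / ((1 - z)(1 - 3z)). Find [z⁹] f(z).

The denominator gives the recurrence a_n = 4a_(n−1) − 3a_(n−2) for n ≥ 2; the numerator fixes a_0 = -1, a_1 = -4.
Iterating: -1, -4, -13, -40, -121, -364, -1093, -3280, -9841, -29524, so a_9 = -29524.

-29524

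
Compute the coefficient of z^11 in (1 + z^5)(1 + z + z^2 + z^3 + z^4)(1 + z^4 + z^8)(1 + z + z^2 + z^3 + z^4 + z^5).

14

(1 + z^5) has coefficients 1,0,0,0,0,1 for degrees 0…5.
(1 + z + z^2 + z^3 + z^4) has coefficients 1,1,1,1,1,0,0,0,0,0,0,0 for degrees 0…11.
Multiplying by (1 + z^4 + z^8) gives running coefficients 1,1,1,1,2,1,1,1,2,1,1,1 for degrees 0…11.
Finally multiplying by (1 + z + z^2 + z^3 + z^4 + z^5), the product of all factors after the first has coefficients 1,2,3,4,6,7,7,7,8,8,7,7 for degrees 0…11.
[z^11] = 1·7 + 1·7 = 14.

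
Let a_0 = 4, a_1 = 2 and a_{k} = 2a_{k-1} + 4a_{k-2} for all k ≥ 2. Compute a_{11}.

632832

The ordinary generating function has denominator 1 - 2x - 4x^2.
Iterating the recurrence: a_0,…,a_{11} = 4, 2, 20, 48, 176, 544, 1792, 5760, 18688, 60416, 195584, 632832.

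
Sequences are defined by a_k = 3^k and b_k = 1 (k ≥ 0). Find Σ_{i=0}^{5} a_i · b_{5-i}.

Write out a_i and b_{5-i} for i = 0,…,5 and sum the products.
Σ = 1·1 + 3·1 + 9·1 + 27·1 + 81·1 + 243·1 = 364.

364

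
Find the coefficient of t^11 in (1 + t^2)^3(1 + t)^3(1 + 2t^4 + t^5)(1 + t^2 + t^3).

96

(1 + t^2)^3 has coefficients 1,0,3,0,3,0,1 for degrees 0…6.
(1 + t)^3 has coefficients 1,3,3,1,0,0,0,0,0,0,0,0 for degrees 0…11.
Multiplying by (1 + 2t^4 + t^5) gives running coefficients 1,3,3,1,2,7,9,5,1,0,0,0 for degrees 0…11.
Finally multiplying by (1 + t^2 + t^3), the product of all factors after the first has coefficients 1,3,4,5,8,11,12,14,17,14,6,1 for degrees 0…11.
[t^11] = 1·1 + 3·14 + 3·14 + 1·11 = 96.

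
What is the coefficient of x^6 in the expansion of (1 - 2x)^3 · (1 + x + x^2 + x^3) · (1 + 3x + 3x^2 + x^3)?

(1 - 2x)^3 has coefficients 1,-6,12,-8 for degrees 0…3.
(1 + x + x^2 + x^3) has coefficients 1,1,1,1,0,0,0 for degrees 0…6.
Finally multiplying by (1 + 3x + 3x^2 + x^3), the product of all factors after the first has coefficients 1,4,7,8,7,4,1 for degrees 0…6.
[x^6] = 1·1 − 6·4 + 12·7 − 8·8 = -3.

-3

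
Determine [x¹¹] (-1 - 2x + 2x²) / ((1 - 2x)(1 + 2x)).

The denominator gives the recurrence a_n = 4a_(n−2) for n ≥ 3; the numerator fixes a_0 = -1, a_1 = -2, a_2 = -2.
Iterating: -1, -2, -2, -8, -8, -32, -32, -128, -128, -512, -512, -2048, so a_11 = -2048.

-2048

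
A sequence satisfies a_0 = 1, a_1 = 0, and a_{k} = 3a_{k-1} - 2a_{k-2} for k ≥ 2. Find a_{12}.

-4094

The ordinary generating function has denominator 1 - 3y + 2y^2.
Iterating the recurrence: a_0,…,a_{12} = 1, 0, -2, -6, -14, -30, -62, -126, -254, -510, -1022, -2046, -4094.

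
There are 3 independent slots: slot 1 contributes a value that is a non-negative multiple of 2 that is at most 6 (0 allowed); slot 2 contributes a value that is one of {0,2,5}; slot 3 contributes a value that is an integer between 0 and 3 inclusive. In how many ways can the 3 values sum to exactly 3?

The generating function for the choices is (1 + q^2 + q^4 + q^6)·(1 + q^2 + q^5)·(1 + q + q^2 + q^3); the count is [q^3].
(1 + q^2 + q^4 + q^6) has coefficients 1,0,1,0 for degrees 0…3.
(1 + q^2 + q^5) has coefficients 1,0,1,0 for degrees 0…3.
Finally multiplying by (1 + q + q^2 + q^3), the product of all factors after the first has coefficients 1,1,2,2 for degrees 0…3.
[q^3] = 1·2 + 1·1 = 3.

3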